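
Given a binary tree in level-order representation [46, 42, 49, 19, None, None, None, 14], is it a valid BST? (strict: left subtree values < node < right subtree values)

Level-order array: [46, 42, 49, 19, None, None, None, 14]
Validate using subtree bounds (lo, hi): at each node, require lo < value < hi,
then recurse left with hi=value and right with lo=value.
Preorder trace (stopping at first violation):
  at node 46 with bounds (-inf, +inf): OK
  at node 42 with bounds (-inf, 46): OK
  at node 19 with bounds (-inf, 42): OK
  at node 14 with bounds (-inf, 19): OK
  at node 49 with bounds (46, +inf): OK
No violation found at any node.
Result: Valid BST


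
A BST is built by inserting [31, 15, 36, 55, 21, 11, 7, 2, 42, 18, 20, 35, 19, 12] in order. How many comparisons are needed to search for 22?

Search path for 22: 31 -> 15 -> 21
Found: False
Comparisons: 3


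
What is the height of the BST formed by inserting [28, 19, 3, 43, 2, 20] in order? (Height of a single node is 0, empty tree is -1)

Insertion order: [28, 19, 3, 43, 2, 20]
Tree (level-order array): [28, 19, 43, 3, 20, None, None, 2]
Compute height bottom-up (empty subtree = -1):
  height(2) = 1 + max(-1, -1) = 0
  height(3) = 1 + max(0, -1) = 1
  height(20) = 1 + max(-1, -1) = 0
  height(19) = 1 + max(1, 0) = 2
  height(43) = 1 + max(-1, -1) = 0
  height(28) = 1 + max(2, 0) = 3
Height = 3


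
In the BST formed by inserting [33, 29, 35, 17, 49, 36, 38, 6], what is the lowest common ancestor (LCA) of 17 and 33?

Tree insertion order: [33, 29, 35, 17, 49, 36, 38, 6]
Tree (level-order array): [33, 29, 35, 17, None, None, 49, 6, None, 36, None, None, None, None, 38]
In a BST, the LCA of p=17, q=33 is the first node v on the
root-to-leaf path with p <= v <= q (go left if both < v, right if both > v).
Walk from root:
  at 33: 17 <= 33 <= 33, this is the LCA
LCA = 33


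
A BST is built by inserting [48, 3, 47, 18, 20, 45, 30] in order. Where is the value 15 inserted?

Starting tree (level order): [48, 3, None, None, 47, 18, None, None, 20, None, 45, 30]
Insertion path: 48 -> 3 -> 47 -> 18
Result: insert 15 as left child of 18
Final tree (level order): [48, 3, None, None, 47, 18, None, 15, 20, None, None, None, 45, 30]


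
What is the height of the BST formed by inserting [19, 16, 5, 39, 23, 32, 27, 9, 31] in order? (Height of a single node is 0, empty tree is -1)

Insertion order: [19, 16, 5, 39, 23, 32, 27, 9, 31]
Tree (level-order array): [19, 16, 39, 5, None, 23, None, None, 9, None, 32, None, None, 27, None, None, 31]
Compute height bottom-up (empty subtree = -1):
  height(9) = 1 + max(-1, -1) = 0
  height(5) = 1 + max(-1, 0) = 1
  height(16) = 1 + max(1, -1) = 2
  height(31) = 1 + max(-1, -1) = 0
  height(27) = 1 + max(-1, 0) = 1
  height(32) = 1 + max(1, -1) = 2
  height(23) = 1 + max(-1, 2) = 3
  height(39) = 1 + max(3, -1) = 4
  height(19) = 1 + max(2, 4) = 5
Height = 5


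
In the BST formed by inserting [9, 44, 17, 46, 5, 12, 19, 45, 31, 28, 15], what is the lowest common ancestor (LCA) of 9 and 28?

Tree insertion order: [9, 44, 17, 46, 5, 12, 19, 45, 31, 28, 15]
Tree (level-order array): [9, 5, 44, None, None, 17, 46, 12, 19, 45, None, None, 15, None, 31, None, None, None, None, 28]
In a BST, the LCA of p=9, q=28 is the first node v on the
root-to-leaf path with p <= v <= q (go left if both < v, right if both > v).
Walk from root:
  at 9: 9 <= 9 <= 28, this is the LCA
LCA = 9


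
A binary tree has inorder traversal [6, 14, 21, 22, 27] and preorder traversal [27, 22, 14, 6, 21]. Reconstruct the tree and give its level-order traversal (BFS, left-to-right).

Inorder:  [6, 14, 21, 22, 27]
Preorder: [27, 22, 14, 6, 21]
Algorithm: preorder visits root first, so consume preorder in order;
for each root, split the current inorder slice at that value into
left-subtree inorder and right-subtree inorder, then recurse.
Recursive splits:
  root=27; inorder splits into left=[6, 14, 21, 22], right=[]
  root=22; inorder splits into left=[6, 14, 21], right=[]
  root=14; inorder splits into left=[6], right=[21]
  root=6; inorder splits into left=[], right=[]
  root=21; inorder splits into left=[], right=[]
Reconstructed level-order: [27, 22, 14, 6, 21]


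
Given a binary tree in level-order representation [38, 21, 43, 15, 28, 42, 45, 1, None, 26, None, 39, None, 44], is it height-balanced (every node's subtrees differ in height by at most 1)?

Tree (level-order array): [38, 21, 43, 15, 28, 42, 45, 1, None, 26, None, 39, None, 44]
Definition: a tree is height-balanced if, at every node, |h(left) - h(right)| <= 1 (empty subtree has height -1).
Bottom-up per-node check:
  node 1: h_left=-1, h_right=-1, diff=0 [OK], height=0
  node 15: h_left=0, h_right=-1, diff=1 [OK], height=1
  node 26: h_left=-1, h_right=-1, diff=0 [OK], height=0
  node 28: h_left=0, h_right=-1, diff=1 [OK], height=1
  node 21: h_left=1, h_right=1, diff=0 [OK], height=2
  node 39: h_left=-1, h_right=-1, diff=0 [OK], height=0
  node 42: h_left=0, h_right=-1, diff=1 [OK], height=1
  node 44: h_left=-1, h_right=-1, diff=0 [OK], height=0
  node 45: h_left=0, h_right=-1, diff=1 [OK], height=1
  node 43: h_left=1, h_right=1, diff=0 [OK], height=2
  node 38: h_left=2, h_right=2, diff=0 [OK], height=3
All nodes satisfy the balance condition.
Result: Balanced


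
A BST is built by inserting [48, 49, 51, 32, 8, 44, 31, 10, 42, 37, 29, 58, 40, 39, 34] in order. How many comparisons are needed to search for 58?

Search path for 58: 48 -> 49 -> 51 -> 58
Found: True
Comparisons: 4


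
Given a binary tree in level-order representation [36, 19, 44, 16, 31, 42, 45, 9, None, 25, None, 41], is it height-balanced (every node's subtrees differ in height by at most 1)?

Tree (level-order array): [36, 19, 44, 16, 31, 42, 45, 9, None, 25, None, 41]
Definition: a tree is height-balanced if, at every node, |h(left) - h(right)| <= 1 (empty subtree has height -1).
Bottom-up per-node check:
  node 9: h_left=-1, h_right=-1, diff=0 [OK], height=0
  node 16: h_left=0, h_right=-1, diff=1 [OK], height=1
  node 25: h_left=-1, h_right=-1, diff=0 [OK], height=0
  node 31: h_left=0, h_right=-1, diff=1 [OK], height=1
  node 19: h_left=1, h_right=1, diff=0 [OK], height=2
  node 41: h_left=-1, h_right=-1, diff=0 [OK], height=0
  node 42: h_left=0, h_right=-1, diff=1 [OK], height=1
  node 45: h_left=-1, h_right=-1, diff=0 [OK], height=0
  node 44: h_left=1, h_right=0, diff=1 [OK], height=2
  node 36: h_left=2, h_right=2, diff=0 [OK], height=3
All nodes satisfy the balance condition.
Result: Balanced


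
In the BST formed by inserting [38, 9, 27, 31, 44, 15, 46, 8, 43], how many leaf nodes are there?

Tree built from: [38, 9, 27, 31, 44, 15, 46, 8, 43]
Tree (level-order array): [38, 9, 44, 8, 27, 43, 46, None, None, 15, 31]
Rule: A leaf has 0 children.
Per-node child counts:
  node 38: 2 child(ren)
  node 9: 2 child(ren)
  node 8: 0 child(ren)
  node 27: 2 child(ren)
  node 15: 0 child(ren)
  node 31: 0 child(ren)
  node 44: 2 child(ren)
  node 43: 0 child(ren)
  node 46: 0 child(ren)
Matching nodes: [8, 15, 31, 43, 46]
Count of leaf nodes: 5


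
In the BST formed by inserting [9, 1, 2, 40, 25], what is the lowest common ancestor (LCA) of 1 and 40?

Tree insertion order: [9, 1, 2, 40, 25]
Tree (level-order array): [9, 1, 40, None, 2, 25]
In a BST, the LCA of p=1, q=40 is the first node v on the
root-to-leaf path with p <= v <= q (go left if both < v, right if both > v).
Walk from root:
  at 9: 1 <= 9 <= 40, this is the LCA
LCA = 9


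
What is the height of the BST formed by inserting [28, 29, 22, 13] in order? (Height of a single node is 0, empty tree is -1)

Insertion order: [28, 29, 22, 13]
Tree (level-order array): [28, 22, 29, 13]
Compute height bottom-up (empty subtree = -1):
  height(13) = 1 + max(-1, -1) = 0
  height(22) = 1 + max(0, -1) = 1
  height(29) = 1 + max(-1, -1) = 0
  height(28) = 1 + max(1, 0) = 2
Height = 2


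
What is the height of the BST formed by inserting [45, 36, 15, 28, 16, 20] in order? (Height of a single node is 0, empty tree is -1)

Insertion order: [45, 36, 15, 28, 16, 20]
Tree (level-order array): [45, 36, None, 15, None, None, 28, 16, None, None, 20]
Compute height bottom-up (empty subtree = -1):
  height(20) = 1 + max(-1, -1) = 0
  height(16) = 1 + max(-1, 0) = 1
  height(28) = 1 + max(1, -1) = 2
  height(15) = 1 + max(-1, 2) = 3
  height(36) = 1 + max(3, -1) = 4
  height(45) = 1 + max(4, -1) = 5
Height = 5


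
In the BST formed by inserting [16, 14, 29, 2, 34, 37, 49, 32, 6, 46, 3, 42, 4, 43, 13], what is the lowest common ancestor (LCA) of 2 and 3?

Tree insertion order: [16, 14, 29, 2, 34, 37, 49, 32, 6, 46, 3, 42, 4, 43, 13]
Tree (level-order array): [16, 14, 29, 2, None, None, 34, None, 6, 32, 37, 3, 13, None, None, None, 49, None, 4, None, None, 46, None, None, None, 42, None, None, 43]
In a BST, the LCA of p=2, q=3 is the first node v on the
root-to-leaf path with p <= v <= q (go left if both < v, right if both > v).
Walk from root:
  at 16: both 2 and 3 < 16, go left
  at 14: both 2 and 3 < 14, go left
  at 2: 2 <= 2 <= 3, this is the LCA
LCA = 2


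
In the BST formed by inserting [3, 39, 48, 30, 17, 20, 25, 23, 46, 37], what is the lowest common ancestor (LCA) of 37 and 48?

Tree insertion order: [3, 39, 48, 30, 17, 20, 25, 23, 46, 37]
Tree (level-order array): [3, None, 39, 30, 48, 17, 37, 46, None, None, 20, None, None, None, None, None, 25, 23]
In a BST, the LCA of p=37, q=48 is the first node v on the
root-to-leaf path with p <= v <= q (go left if both < v, right if both > v).
Walk from root:
  at 3: both 37 and 48 > 3, go right
  at 39: 37 <= 39 <= 48, this is the LCA
LCA = 39


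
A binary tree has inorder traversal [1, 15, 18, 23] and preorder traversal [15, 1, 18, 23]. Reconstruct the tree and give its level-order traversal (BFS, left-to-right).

Inorder:  [1, 15, 18, 23]
Preorder: [15, 1, 18, 23]
Algorithm: preorder visits root first, so consume preorder in order;
for each root, split the current inorder slice at that value into
left-subtree inorder and right-subtree inorder, then recurse.
Recursive splits:
  root=15; inorder splits into left=[1], right=[18, 23]
  root=1; inorder splits into left=[], right=[]
  root=18; inorder splits into left=[], right=[23]
  root=23; inorder splits into left=[], right=[]
Reconstructed level-order: [15, 1, 18, 23]


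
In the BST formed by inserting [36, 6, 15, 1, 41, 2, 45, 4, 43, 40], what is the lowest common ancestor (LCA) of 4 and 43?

Tree insertion order: [36, 6, 15, 1, 41, 2, 45, 4, 43, 40]
Tree (level-order array): [36, 6, 41, 1, 15, 40, 45, None, 2, None, None, None, None, 43, None, None, 4]
In a BST, the LCA of p=4, q=43 is the first node v on the
root-to-leaf path with p <= v <= q (go left if both < v, right if both > v).
Walk from root:
  at 36: 4 <= 36 <= 43, this is the LCA
LCA = 36


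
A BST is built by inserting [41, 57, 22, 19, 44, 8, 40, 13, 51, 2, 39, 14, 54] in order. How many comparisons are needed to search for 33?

Search path for 33: 41 -> 22 -> 40 -> 39
Found: False
Comparisons: 4


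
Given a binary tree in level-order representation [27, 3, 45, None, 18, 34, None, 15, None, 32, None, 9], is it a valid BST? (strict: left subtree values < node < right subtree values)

Level-order array: [27, 3, 45, None, 18, 34, None, 15, None, 32, None, 9]
Validate using subtree bounds (lo, hi): at each node, require lo < value < hi,
then recurse left with hi=value and right with lo=value.
Preorder trace (stopping at first violation):
  at node 27 with bounds (-inf, +inf): OK
  at node 3 with bounds (-inf, 27): OK
  at node 18 with bounds (3, 27): OK
  at node 15 with bounds (3, 18): OK
  at node 9 with bounds (3, 15): OK
  at node 45 with bounds (27, +inf): OK
  at node 34 with bounds (27, 45): OK
  at node 32 with bounds (27, 34): OK
No violation found at any node.
Result: Valid BST


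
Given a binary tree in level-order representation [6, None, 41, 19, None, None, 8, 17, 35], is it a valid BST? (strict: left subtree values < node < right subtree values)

Level-order array: [6, None, 41, 19, None, None, 8, 17, 35]
Validate using subtree bounds (lo, hi): at each node, require lo < value < hi,
then recurse left with hi=value and right with lo=value.
Preorder trace (stopping at first violation):
  at node 6 with bounds (-inf, +inf): OK
  at node 41 with bounds (6, +inf): OK
  at node 19 with bounds (6, 41): OK
  at node 8 with bounds (19, 41): VIOLATION
Node 8 violates its bound: not (19 < 8 < 41).
Result: Not a valid BST


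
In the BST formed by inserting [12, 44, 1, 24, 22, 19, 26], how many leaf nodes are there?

Tree built from: [12, 44, 1, 24, 22, 19, 26]
Tree (level-order array): [12, 1, 44, None, None, 24, None, 22, 26, 19]
Rule: A leaf has 0 children.
Per-node child counts:
  node 12: 2 child(ren)
  node 1: 0 child(ren)
  node 44: 1 child(ren)
  node 24: 2 child(ren)
  node 22: 1 child(ren)
  node 19: 0 child(ren)
  node 26: 0 child(ren)
Matching nodes: [1, 19, 26]
Count of leaf nodes: 3


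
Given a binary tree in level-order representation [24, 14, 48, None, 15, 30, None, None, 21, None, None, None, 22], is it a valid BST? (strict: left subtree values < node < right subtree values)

Level-order array: [24, 14, 48, None, 15, 30, None, None, 21, None, None, None, 22]
Validate using subtree bounds (lo, hi): at each node, require lo < value < hi,
then recurse left with hi=value and right with lo=value.
Preorder trace (stopping at first violation):
  at node 24 with bounds (-inf, +inf): OK
  at node 14 with bounds (-inf, 24): OK
  at node 15 with bounds (14, 24): OK
  at node 21 with bounds (15, 24): OK
  at node 22 with bounds (21, 24): OK
  at node 48 with bounds (24, +inf): OK
  at node 30 with bounds (24, 48): OK
No violation found at any node.
Result: Valid BST


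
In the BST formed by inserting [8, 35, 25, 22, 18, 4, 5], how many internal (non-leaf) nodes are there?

Tree built from: [8, 35, 25, 22, 18, 4, 5]
Tree (level-order array): [8, 4, 35, None, 5, 25, None, None, None, 22, None, 18]
Rule: An internal node has at least one child.
Per-node child counts:
  node 8: 2 child(ren)
  node 4: 1 child(ren)
  node 5: 0 child(ren)
  node 35: 1 child(ren)
  node 25: 1 child(ren)
  node 22: 1 child(ren)
  node 18: 0 child(ren)
Matching nodes: [8, 4, 35, 25, 22]
Count of internal (non-leaf) nodes: 5


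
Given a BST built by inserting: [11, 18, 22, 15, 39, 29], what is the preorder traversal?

Tree insertion order: [11, 18, 22, 15, 39, 29]
Tree (level-order array): [11, None, 18, 15, 22, None, None, None, 39, 29]
Preorder traversal: [11, 18, 15, 22, 39, 29]


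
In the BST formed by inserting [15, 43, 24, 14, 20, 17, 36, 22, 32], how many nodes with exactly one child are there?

Tree built from: [15, 43, 24, 14, 20, 17, 36, 22, 32]
Tree (level-order array): [15, 14, 43, None, None, 24, None, 20, 36, 17, 22, 32]
Rule: These are nodes with exactly 1 non-null child.
Per-node child counts:
  node 15: 2 child(ren)
  node 14: 0 child(ren)
  node 43: 1 child(ren)
  node 24: 2 child(ren)
  node 20: 2 child(ren)
  node 17: 0 child(ren)
  node 22: 0 child(ren)
  node 36: 1 child(ren)
  node 32: 0 child(ren)
Matching nodes: [43, 36]
Count of nodes with exactly one child: 2


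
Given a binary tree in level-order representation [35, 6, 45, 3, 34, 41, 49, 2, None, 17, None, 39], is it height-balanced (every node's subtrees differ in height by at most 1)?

Tree (level-order array): [35, 6, 45, 3, 34, 41, 49, 2, None, 17, None, 39]
Definition: a tree is height-balanced if, at every node, |h(left) - h(right)| <= 1 (empty subtree has height -1).
Bottom-up per-node check:
  node 2: h_left=-1, h_right=-1, diff=0 [OK], height=0
  node 3: h_left=0, h_right=-1, diff=1 [OK], height=1
  node 17: h_left=-1, h_right=-1, diff=0 [OK], height=0
  node 34: h_left=0, h_right=-1, diff=1 [OK], height=1
  node 6: h_left=1, h_right=1, diff=0 [OK], height=2
  node 39: h_left=-1, h_right=-1, diff=0 [OK], height=0
  node 41: h_left=0, h_right=-1, diff=1 [OK], height=1
  node 49: h_left=-1, h_right=-1, diff=0 [OK], height=0
  node 45: h_left=1, h_right=0, diff=1 [OK], height=2
  node 35: h_left=2, h_right=2, diff=0 [OK], height=3
All nodes satisfy the balance condition.
Result: Balanced


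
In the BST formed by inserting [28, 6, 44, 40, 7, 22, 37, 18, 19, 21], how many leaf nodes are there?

Tree built from: [28, 6, 44, 40, 7, 22, 37, 18, 19, 21]
Tree (level-order array): [28, 6, 44, None, 7, 40, None, None, 22, 37, None, 18, None, None, None, None, 19, None, 21]
Rule: A leaf has 0 children.
Per-node child counts:
  node 28: 2 child(ren)
  node 6: 1 child(ren)
  node 7: 1 child(ren)
  node 22: 1 child(ren)
  node 18: 1 child(ren)
  node 19: 1 child(ren)
  node 21: 0 child(ren)
  node 44: 1 child(ren)
  node 40: 1 child(ren)
  node 37: 0 child(ren)
Matching nodes: [21, 37]
Count of leaf nodes: 2


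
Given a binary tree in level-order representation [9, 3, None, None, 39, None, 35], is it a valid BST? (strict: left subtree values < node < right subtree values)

Level-order array: [9, 3, None, None, 39, None, 35]
Validate using subtree bounds (lo, hi): at each node, require lo < value < hi,
then recurse left with hi=value and right with lo=value.
Preorder trace (stopping at first violation):
  at node 9 with bounds (-inf, +inf): OK
  at node 3 with bounds (-inf, 9): OK
  at node 39 with bounds (3, 9): VIOLATION
Node 39 violates its bound: not (3 < 39 < 9).
Result: Not a valid BST


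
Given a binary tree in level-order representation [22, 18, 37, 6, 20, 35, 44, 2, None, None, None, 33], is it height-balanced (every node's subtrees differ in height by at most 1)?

Tree (level-order array): [22, 18, 37, 6, 20, 35, 44, 2, None, None, None, 33]
Definition: a tree is height-balanced if, at every node, |h(left) - h(right)| <= 1 (empty subtree has height -1).
Bottom-up per-node check:
  node 2: h_left=-1, h_right=-1, diff=0 [OK], height=0
  node 6: h_left=0, h_right=-1, diff=1 [OK], height=1
  node 20: h_left=-1, h_right=-1, diff=0 [OK], height=0
  node 18: h_left=1, h_right=0, diff=1 [OK], height=2
  node 33: h_left=-1, h_right=-1, diff=0 [OK], height=0
  node 35: h_left=0, h_right=-1, diff=1 [OK], height=1
  node 44: h_left=-1, h_right=-1, diff=0 [OK], height=0
  node 37: h_left=1, h_right=0, diff=1 [OK], height=2
  node 22: h_left=2, h_right=2, diff=0 [OK], height=3
All nodes satisfy the balance condition.
Result: Balanced


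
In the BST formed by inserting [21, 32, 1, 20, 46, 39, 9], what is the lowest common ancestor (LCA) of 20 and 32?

Tree insertion order: [21, 32, 1, 20, 46, 39, 9]
Tree (level-order array): [21, 1, 32, None, 20, None, 46, 9, None, 39]
In a BST, the LCA of p=20, q=32 is the first node v on the
root-to-leaf path with p <= v <= q (go left if both < v, right if both > v).
Walk from root:
  at 21: 20 <= 21 <= 32, this is the LCA
LCA = 21


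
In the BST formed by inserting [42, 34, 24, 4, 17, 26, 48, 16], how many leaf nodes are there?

Tree built from: [42, 34, 24, 4, 17, 26, 48, 16]
Tree (level-order array): [42, 34, 48, 24, None, None, None, 4, 26, None, 17, None, None, 16]
Rule: A leaf has 0 children.
Per-node child counts:
  node 42: 2 child(ren)
  node 34: 1 child(ren)
  node 24: 2 child(ren)
  node 4: 1 child(ren)
  node 17: 1 child(ren)
  node 16: 0 child(ren)
  node 26: 0 child(ren)
  node 48: 0 child(ren)
Matching nodes: [16, 26, 48]
Count of leaf nodes: 3


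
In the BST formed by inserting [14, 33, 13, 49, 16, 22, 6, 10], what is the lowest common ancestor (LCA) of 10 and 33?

Tree insertion order: [14, 33, 13, 49, 16, 22, 6, 10]
Tree (level-order array): [14, 13, 33, 6, None, 16, 49, None, 10, None, 22]
In a BST, the LCA of p=10, q=33 is the first node v on the
root-to-leaf path with p <= v <= q (go left if both < v, right if both > v).
Walk from root:
  at 14: 10 <= 14 <= 33, this is the LCA
LCA = 14


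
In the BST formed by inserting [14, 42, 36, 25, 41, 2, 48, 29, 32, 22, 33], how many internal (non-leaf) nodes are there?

Tree built from: [14, 42, 36, 25, 41, 2, 48, 29, 32, 22, 33]
Tree (level-order array): [14, 2, 42, None, None, 36, 48, 25, 41, None, None, 22, 29, None, None, None, None, None, 32, None, 33]
Rule: An internal node has at least one child.
Per-node child counts:
  node 14: 2 child(ren)
  node 2: 0 child(ren)
  node 42: 2 child(ren)
  node 36: 2 child(ren)
  node 25: 2 child(ren)
  node 22: 0 child(ren)
  node 29: 1 child(ren)
  node 32: 1 child(ren)
  node 33: 0 child(ren)
  node 41: 0 child(ren)
  node 48: 0 child(ren)
Matching nodes: [14, 42, 36, 25, 29, 32]
Count of internal (non-leaf) nodes: 6


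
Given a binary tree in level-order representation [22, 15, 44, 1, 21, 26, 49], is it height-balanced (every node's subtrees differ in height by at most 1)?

Tree (level-order array): [22, 15, 44, 1, 21, 26, 49]
Definition: a tree is height-balanced if, at every node, |h(left) - h(right)| <= 1 (empty subtree has height -1).
Bottom-up per-node check:
  node 1: h_left=-1, h_right=-1, diff=0 [OK], height=0
  node 21: h_left=-1, h_right=-1, diff=0 [OK], height=0
  node 15: h_left=0, h_right=0, diff=0 [OK], height=1
  node 26: h_left=-1, h_right=-1, diff=0 [OK], height=0
  node 49: h_left=-1, h_right=-1, diff=0 [OK], height=0
  node 44: h_left=0, h_right=0, diff=0 [OK], height=1
  node 22: h_left=1, h_right=1, diff=0 [OK], height=2
All nodes satisfy the balance condition.
Result: Balanced


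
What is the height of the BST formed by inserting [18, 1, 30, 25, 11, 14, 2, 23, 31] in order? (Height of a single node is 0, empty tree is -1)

Insertion order: [18, 1, 30, 25, 11, 14, 2, 23, 31]
Tree (level-order array): [18, 1, 30, None, 11, 25, 31, 2, 14, 23]
Compute height bottom-up (empty subtree = -1):
  height(2) = 1 + max(-1, -1) = 0
  height(14) = 1 + max(-1, -1) = 0
  height(11) = 1 + max(0, 0) = 1
  height(1) = 1 + max(-1, 1) = 2
  height(23) = 1 + max(-1, -1) = 0
  height(25) = 1 + max(0, -1) = 1
  height(31) = 1 + max(-1, -1) = 0
  height(30) = 1 + max(1, 0) = 2
  height(18) = 1 + max(2, 2) = 3
Height = 3


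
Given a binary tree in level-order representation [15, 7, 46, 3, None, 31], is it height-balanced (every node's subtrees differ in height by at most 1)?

Tree (level-order array): [15, 7, 46, 3, None, 31]
Definition: a tree is height-balanced if, at every node, |h(left) - h(right)| <= 1 (empty subtree has height -1).
Bottom-up per-node check:
  node 3: h_left=-1, h_right=-1, diff=0 [OK], height=0
  node 7: h_left=0, h_right=-1, diff=1 [OK], height=1
  node 31: h_left=-1, h_right=-1, diff=0 [OK], height=0
  node 46: h_left=0, h_right=-1, diff=1 [OK], height=1
  node 15: h_left=1, h_right=1, diff=0 [OK], height=2
All nodes satisfy the balance condition.
Result: Balanced


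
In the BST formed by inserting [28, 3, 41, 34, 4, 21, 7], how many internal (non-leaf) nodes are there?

Tree built from: [28, 3, 41, 34, 4, 21, 7]
Tree (level-order array): [28, 3, 41, None, 4, 34, None, None, 21, None, None, 7]
Rule: An internal node has at least one child.
Per-node child counts:
  node 28: 2 child(ren)
  node 3: 1 child(ren)
  node 4: 1 child(ren)
  node 21: 1 child(ren)
  node 7: 0 child(ren)
  node 41: 1 child(ren)
  node 34: 0 child(ren)
Matching nodes: [28, 3, 4, 21, 41]
Count of internal (non-leaf) nodes: 5


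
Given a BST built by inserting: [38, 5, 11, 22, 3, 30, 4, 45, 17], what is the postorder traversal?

Tree insertion order: [38, 5, 11, 22, 3, 30, 4, 45, 17]
Tree (level-order array): [38, 5, 45, 3, 11, None, None, None, 4, None, 22, None, None, 17, 30]
Postorder traversal: [4, 3, 17, 30, 22, 11, 5, 45, 38]


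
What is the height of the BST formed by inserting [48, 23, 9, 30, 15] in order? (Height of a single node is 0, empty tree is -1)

Insertion order: [48, 23, 9, 30, 15]
Tree (level-order array): [48, 23, None, 9, 30, None, 15]
Compute height bottom-up (empty subtree = -1):
  height(15) = 1 + max(-1, -1) = 0
  height(9) = 1 + max(-1, 0) = 1
  height(30) = 1 + max(-1, -1) = 0
  height(23) = 1 + max(1, 0) = 2
  height(48) = 1 + max(2, -1) = 3
Height = 3


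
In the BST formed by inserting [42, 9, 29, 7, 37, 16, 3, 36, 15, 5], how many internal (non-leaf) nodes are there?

Tree built from: [42, 9, 29, 7, 37, 16, 3, 36, 15, 5]
Tree (level-order array): [42, 9, None, 7, 29, 3, None, 16, 37, None, 5, 15, None, 36]
Rule: An internal node has at least one child.
Per-node child counts:
  node 42: 1 child(ren)
  node 9: 2 child(ren)
  node 7: 1 child(ren)
  node 3: 1 child(ren)
  node 5: 0 child(ren)
  node 29: 2 child(ren)
  node 16: 1 child(ren)
  node 15: 0 child(ren)
  node 37: 1 child(ren)
  node 36: 0 child(ren)
Matching nodes: [42, 9, 7, 3, 29, 16, 37]
Count of internal (non-leaf) nodes: 7


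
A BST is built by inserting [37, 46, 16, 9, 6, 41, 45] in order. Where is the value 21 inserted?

Starting tree (level order): [37, 16, 46, 9, None, 41, None, 6, None, None, 45]
Insertion path: 37 -> 16
Result: insert 21 as right child of 16
Final tree (level order): [37, 16, 46, 9, 21, 41, None, 6, None, None, None, None, 45]


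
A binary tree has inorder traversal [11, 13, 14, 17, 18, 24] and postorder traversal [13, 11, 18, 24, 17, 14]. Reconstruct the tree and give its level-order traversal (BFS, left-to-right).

Inorder:   [11, 13, 14, 17, 18, 24]
Postorder: [13, 11, 18, 24, 17, 14]
Algorithm: postorder visits root last, so walk postorder right-to-left;
each value is the root of the current inorder slice — split it at that
value, recurse on the right subtree first, then the left.
Recursive splits:
  root=14; inorder splits into left=[11, 13], right=[17, 18, 24]
  root=17; inorder splits into left=[], right=[18, 24]
  root=24; inorder splits into left=[18], right=[]
  root=18; inorder splits into left=[], right=[]
  root=11; inorder splits into left=[], right=[13]
  root=13; inorder splits into left=[], right=[]
Reconstructed level-order: [14, 11, 17, 13, 24, 18]


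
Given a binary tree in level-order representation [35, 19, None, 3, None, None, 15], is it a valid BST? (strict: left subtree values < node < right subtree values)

Level-order array: [35, 19, None, 3, None, None, 15]
Validate using subtree bounds (lo, hi): at each node, require lo < value < hi,
then recurse left with hi=value and right with lo=value.
Preorder trace (stopping at first violation):
  at node 35 with bounds (-inf, +inf): OK
  at node 19 with bounds (-inf, 35): OK
  at node 3 with bounds (-inf, 19): OK
  at node 15 with bounds (3, 19): OK
No violation found at any node.
Result: Valid BST


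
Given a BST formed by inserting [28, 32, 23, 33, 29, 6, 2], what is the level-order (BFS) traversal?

Tree insertion order: [28, 32, 23, 33, 29, 6, 2]
Tree (level-order array): [28, 23, 32, 6, None, 29, 33, 2]
BFS from the root, enqueuing left then right child of each popped node:
  queue [28] -> pop 28, enqueue [23, 32], visited so far: [28]
  queue [23, 32] -> pop 23, enqueue [6], visited so far: [28, 23]
  queue [32, 6] -> pop 32, enqueue [29, 33], visited so far: [28, 23, 32]
  queue [6, 29, 33] -> pop 6, enqueue [2], visited so far: [28, 23, 32, 6]
  queue [29, 33, 2] -> pop 29, enqueue [none], visited so far: [28, 23, 32, 6, 29]
  queue [33, 2] -> pop 33, enqueue [none], visited so far: [28, 23, 32, 6, 29, 33]
  queue [2] -> pop 2, enqueue [none], visited so far: [28, 23, 32, 6, 29, 33, 2]
Result: [28, 23, 32, 6, 29, 33, 2]


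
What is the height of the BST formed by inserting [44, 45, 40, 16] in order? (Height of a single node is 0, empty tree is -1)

Insertion order: [44, 45, 40, 16]
Tree (level-order array): [44, 40, 45, 16]
Compute height bottom-up (empty subtree = -1):
  height(16) = 1 + max(-1, -1) = 0
  height(40) = 1 + max(0, -1) = 1
  height(45) = 1 + max(-1, -1) = 0
  height(44) = 1 + max(1, 0) = 2
Height = 2


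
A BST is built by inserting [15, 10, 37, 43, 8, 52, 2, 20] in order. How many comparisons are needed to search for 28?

Search path for 28: 15 -> 37 -> 20
Found: False
Comparisons: 3


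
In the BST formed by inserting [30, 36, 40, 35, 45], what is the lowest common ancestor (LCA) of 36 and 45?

Tree insertion order: [30, 36, 40, 35, 45]
Tree (level-order array): [30, None, 36, 35, 40, None, None, None, 45]
In a BST, the LCA of p=36, q=45 is the first node v on the
root-to-leaf path with p <= v <= q (go left if both < v, right if both > v).
Walk from root:
  at 30: both 36 and 45 > 30, go right
  at 36: 36 <= 36 <= 45, this is the LCA
LCA = 36


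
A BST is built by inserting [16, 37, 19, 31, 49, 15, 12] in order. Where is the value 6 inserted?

Starting tree (level order): [16, 15, 37, 12, None, 19, 49, None, None, None, 31]
Insertion path: 16 -> 15 -> 12
Result: insert 6 as left child of 12
Final tree (level order): [16, 15, 37, 12, None, 19, 49, 6, None, None, 31]


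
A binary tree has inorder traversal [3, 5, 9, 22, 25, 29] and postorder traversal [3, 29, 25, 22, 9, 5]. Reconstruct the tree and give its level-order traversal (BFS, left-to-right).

Inorder:   [3, 5, 9, 22, 25, 29]
Postorder: [3, 29, 25, 22, 9, 5]
Algorithm: postorder visits root last, so walk postorder right-to-left;
each value is the root of the current inorder slice — split it at that
value, recurse on the right subtree first, then the left.
Recursive splits:
  root=5; inorder splits into left=[3], right=[9, 22, 25, 29]
  root=9; inorder splits into left=[], right=[22, 25, 29]
  root=22; inorder splits into left=[], right=[25, 29]
  root=25; inorder splits into left=[], right=[29]
  root=29; inorder splits into left=[], right=[]
  root=3; inorder splits into left=[], right=[]
Reconstructed level-order: [5, 3, 9, 22, 25, 29]


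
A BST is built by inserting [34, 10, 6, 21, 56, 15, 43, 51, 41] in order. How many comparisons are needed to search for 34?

Search path for 34: 34
Found: True
Comparisons: 1


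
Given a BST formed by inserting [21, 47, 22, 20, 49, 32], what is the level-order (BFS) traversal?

Tree insertion order: [21, 47, 22, 20, 49, 32]
Tree (level-order array): [21, 20, 47, None, None, 22, 49, None, 32]
BFS from the root, enqueuing left then right child of each popped node:
  queue [21] -> pop 21, enqueue [20, 47], visited so far: [21]
  queue [20, 47] -> pop 20, enqueue [none], visited so far: [21, 20]
  queue [47] -> pop 47, enqueue [22, 49], visited so far: [21, 20, 47]
  queue [22, 49] -> pop 22, enqueue [32], visited so far: [21, 20, 47, 22]
  queue [49, 32] -> pop 49, enqueue [none], visited so far: [21, 20, 47, 22, 49]
  queue [32] -> pop 32, enqueue [none], visited so far: [21, 20, 47, 22, 49, 32]
Result: [21, 20, 47, 22, 49, 32]


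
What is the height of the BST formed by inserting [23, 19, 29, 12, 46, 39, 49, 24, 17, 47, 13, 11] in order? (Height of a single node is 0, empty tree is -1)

Insertion order: [23, 19, 29, 12, 46, 39, 49, 24, 17, 47, 13, 11]
Tree (level-order array): [23, 19, 29, 12, None, 24, 46, 11, 17, None, None, 39, 49, None, None, 13, None, None, None, 47]
Compute height bottom-up (empty subtree = -1):
  height(11) = 1 + max(-1, -1) = 0
  height(13) = 1 + max(-1, -1) = 0
  height(17) = 1 + max(0, -1) = 1
  height(12) = 1 + max(0, 1) = 2
  height(19) = 1 + max(2, -1) = 3
  height(24) = 1 + max(-1, -1) = 0
  height(39) = 1 + max(-1, -1) = 0
  height(47) = 1 + max(-1, -1) = 0
  height(49) = 1 + max(0, -1) = 1
  height(46) = 1 + max(0, 1) = 2
  height(29) = 1 + max(0, 2) = 3
  height(23) = 1 + max(3, 3) = 4
Height = 4


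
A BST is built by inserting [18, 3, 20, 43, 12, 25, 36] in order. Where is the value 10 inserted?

Starting tree (level order): [18, 3, 20, None, 12, None, 43, None, None, 25, None, None, 36]
Insertion path: 18 -> 3 -> 12
Result: insert 10 as left child of 12
Final tree (level order): [18, 3, 20, None, 12, None, 43, 10, None, 25, None, None, None, None, 36]


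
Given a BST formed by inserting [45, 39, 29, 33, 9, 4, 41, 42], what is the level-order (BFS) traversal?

Tree insertion order: [45, 39, 29, 33, 9, 4, 41, 42]
Tree (level-order array): [45, 39, None, 29, 41, 9, 33, None, 42, 4]
BFS from the root, enqueuing left then right child of each popped node:
  queue [45] -> pop 45, enqueue [39], visited so far: [45]
  queue [39] -> pop 39, enqueue [29, 41], visited so far: [45, 39]
  queue [29, 41] -> pop 29, enqueue [9, 33], visited so far: [45, 39, 29]
  queue [41, 9, 33] -> pop 41, enqueue [42], visited so far: [45, 39, 29, 41]
  queue [9, 33, 42] -> pop 9, enqueue [4], visited so far: [45, 39, 29, 41, 9]
  queue [33, 42, 4] -> pop 33, enqueue [none], visited so far: [45, 39, 29, 41, 9, 33]
  queue [42, 4] -> pop 42, enqueue [none], visited so far: [45, 39, 29, 41, 9, 33, 42]
  queue [4] -> pop 4, enqueue [none], visited so far: [45, 39, 29, 41, 9, 33, 42, 4]
Result: [45, 39, 29, 41, 9, 33, 42, 4]


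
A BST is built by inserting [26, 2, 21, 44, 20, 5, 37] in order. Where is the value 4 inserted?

Starting tree (level order): [26, 2, 44, None, 21, 37, None, 20, None, None, None, 5]
Insertion path: 26 -> 2 -> 21 -> 20 -> 5
Result: insert 4 as left child of 5
Final tree (level order): [26, 2, 44, None, 21, 37, None, 20, None, None, None, 5, None, 4]


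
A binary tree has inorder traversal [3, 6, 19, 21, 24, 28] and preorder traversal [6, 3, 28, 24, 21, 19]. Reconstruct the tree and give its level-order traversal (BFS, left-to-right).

Inorder:  [3, 6, 19, 21, 24, 28]
Preorder: [6, 3, 28, 24, 21, 19]
Algorithm: preorder visits root first, so consume preorder in order;
for each root, split the current inorder slice at that value into
left-subtree inorder and right-subtree inorder, then recurse.
Recursive splits:
  root=6; inorder splits into left=[3], right=[19, 21, 24, 28]
  root=3; inorder splits into left=[], right=[]
  root=28; inorder splits into left=[19, 21, 24], right=[]
  root=24; inorder splits into left=[19, 21], right=[]
  root=21; inorder splits into left=[19], right=[]
  root=19; inorder splits into left=[], right=[]
Reconstructed level-order: [6, 3, 28, 24, 21, 19]


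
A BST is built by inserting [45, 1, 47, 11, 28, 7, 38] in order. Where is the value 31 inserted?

Starting tree (level order): [45, 1, 47, None, 11, None, None, 7, 28, None, None, None, 38]
Insertion path: 45 -> 1 -> 11 -> 28 -> 38
Result: insert 31 as left child of 38
Final tree (level order): [45, 1, 47, None, 11, None, None, 7, 28, None, None, None, 38, 31]


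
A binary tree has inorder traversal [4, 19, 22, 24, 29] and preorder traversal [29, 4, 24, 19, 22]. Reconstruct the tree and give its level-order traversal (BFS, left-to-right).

Inorder:  [4, 19, 22, 24, 29]
Preorder: [29, 4, 24, 19, 22]
Algorithm: preorder visits root first, so consume preorder in order;
for each root, split the current inorder slice at that value into
left-subtree inorder and right-subtree inorder, then recurse.
Recursive splits:
  root=29; inorder splits into left=[4, 19, 22, 24], right=[]
  root=4; inorder splits into left=[], right=[19, 22, 24]
  root=24; inorder splits into left=[19, 22], right=[]
  root=19; inorder splits into left=[], right=[22]
  root=22; inorder splits into left=[], right=[]
Reconstructed level-order: [29, 4, 24, 19, 22]


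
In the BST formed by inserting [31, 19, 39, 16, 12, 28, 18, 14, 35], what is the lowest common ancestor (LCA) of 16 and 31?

Tree insertion order: [31, 19, 39, 16, 12, 28, 18, 14, 35]
Tree (level-order array): [31, 19, 39, 16, 28, 35, None, 12, 18, None, None, None, None, None, 14]
In a BST, the LCA of p=16, q=31 is the first node v on the
root-to-leaf path with p <= v <= q (go left if both < v, right if both > v).
Walk from root:
  at 31: 16 <= 31 <= 31, this is the LCA
LCA = 31


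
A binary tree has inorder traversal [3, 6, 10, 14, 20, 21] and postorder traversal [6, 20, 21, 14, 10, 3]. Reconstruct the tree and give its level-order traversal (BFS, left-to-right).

Inorder:   [3, 6, 10, 14, 20, 21]
Postorder: [6, 20, 21, 14, 10, 3]
Algorithm: postorder visits root last, so walk postorder right-to-left;
each value is the root of the current inorder slice — split it at that
value, recurse on the right subtree first, then the left.
Recursive splits:
  root=3; inorder splits into left=[], right=[6, 10, 14, 20, 21]
  root=10; inorder splits into left=[6], right=[14, 20, 21]
  root=14; inorder splits into left=[], right=[20, 21]
  root=21; inorder splits into left=[20], right=[]
  root=20; inorder splits into left=[], right=[]
  root=6; inorder splits into left=[], right=[]
Reconstructed level-order: [3, 10, 6, 14, 21, 20]


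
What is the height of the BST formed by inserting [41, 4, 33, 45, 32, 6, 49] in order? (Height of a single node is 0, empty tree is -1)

Insertion order: [41, 4, 33, 45, 32, 6, 49]
Tree (level-order array): [41, 4, 45, None, 33, None, 49, 32, None, None, None, 6]
Compute height bottom-up (empty subtree = -1):
  height(6) = 1 + max(-1, -1) = 0
  height(32) = 1 + max(0, -1) = 1
  height(33) = 1 + max(1, -1) = 2
  height(4) = 1 + max(-1, 2) = 3
  height(49) = 1 + max(-1, -1) = 0
  height(45) = 1 + max(-1, 0) = 1
  height(41) = 1 + max(3, 1) = 4
Height = 4


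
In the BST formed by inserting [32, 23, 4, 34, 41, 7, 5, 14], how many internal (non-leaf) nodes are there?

Tree built from: [32, 23, 4, 34, 41, 7, 5, 14]
Tree (level-order array): [32, 23, 34, 4, None, None, 41, None, 7, None, None, 5, 14]
Rule: An internal node has at least one child.
Per-node child counts:
  node 32: 2 child(ren)
  node 23: 1 child(ren)
  node 4: 1 child(ren)
  node 7: 2 child(ren)
  node 5: 0 child(ren)
  node 14: 0 child(ren)
  node 34: 1 child(ren)
  node 41: 0 child(ren)
Matching nodes: [32, 23, 4, 7, 34]
Count of internal (non-leaf) nodes: 5


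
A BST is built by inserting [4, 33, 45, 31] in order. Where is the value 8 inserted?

Starting tree (level order): [4, None, 33, 31, 45]
Insertion path: 4 -> 33 -> 31
Result: insert 8 as left child of 31
Final tree (level order): [4, None, 33, 31, 45, 8]


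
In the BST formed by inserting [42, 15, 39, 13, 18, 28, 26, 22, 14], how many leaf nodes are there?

Tree built from: [42, 15, 39, 13, 18, 28, 26, 22, 14]
Tree (level-order array): [42, 15, None, 13, 39, None, 14, 18, None, None, None, None, 28, 26, None, 22]
Rule: A leaf has 0 children.
Per-node child counts:
  node 42: 1 child(ren)
  node 15: 2 child(ren)
  node 13: 1 child(ren)
  node 14: 0 child(ren)
  node 39: 1 child(ren)
  node 18: 1 child(ren)
  node 28: 1 child(ren)
  node 26: 1 child(ren)
  node 22: 0 child(ren)
Matching nodes: [14, 22]
Count of leaf nodes: 2


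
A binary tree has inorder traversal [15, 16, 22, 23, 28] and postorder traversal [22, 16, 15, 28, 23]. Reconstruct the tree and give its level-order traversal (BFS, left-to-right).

Inorder:   [15, 16, 22, 23, 28]
Postorder: [22, 16, 15, 28, 23]
Algorithm: postorder visits root last, so walk postorder right-to-left;
each value is the root of the current inorder slice — split it at that
value, recurse on the right subtree first, then the left.
Recursive splits:
  root=23; inorder splits into left=[15, 16, 22], right=[28]
  root=28; inorder splits into left=[], right=[]
  root=15; inorder splits into left=[], right=[16, 22]
  root=16; inorder splits into left=[], right=[22]
  root=22; inorder splits into left=[], right=[]
Reconstructed level-order: [23, 15, 28, 16, 22]


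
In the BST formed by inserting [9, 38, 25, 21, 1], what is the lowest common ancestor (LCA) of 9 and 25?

Tree insertion order: [9, 38, 25, 21, 1]
Tree (level-order array): [9, 1, 38, None, None, 25, None, 21]
In a BST, the LCA of p=9, q=25 is the first node v on the
root-to-leaf path with p <= v <= q (go left if both < v, right if both > v).
Walk from root:
  at 9: 9 <= 9 <= 25, this is the LCA
LCA = 9


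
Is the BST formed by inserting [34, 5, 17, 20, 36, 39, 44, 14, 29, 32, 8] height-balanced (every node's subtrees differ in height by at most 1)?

Tree (level-order array): [34, 5, 36, None, 17, None, 39, 14, 20, None, 44, 8, None, None, 29, None, None, None, None, None, 32]
Definition: a tree is height-balanced if, at every node, |h(left) - h(right)| <= 1 (empty subtree has height -1).
Bottom-up per-node check:
  node 8: h_left=-1, h_right=-1, diff=0 [OK], height=0
  node 14: h_left=0, h_right=-1, diff=1 [OK], height=1
  node 32: h_left=-1, h_right=-1, diff=0 [OK], height=0
  node 29: h_left=-1, h_right=0, diff=1 [OK], height=1
  node 20: h_left=-1, h_right=1, diff=2 [FAIL (|-1-1|=2 > 1)], height=2
  node 17: h_left=1, h_right=2, diff=1 [OK], height=3
  node 5: h_left=-1, h_right=3, diff=4 [FAIL (|-1-3|=4 > 1)], height=4
  node 44: h_left=-1, h_right=-1, diff=0 [OK], height=0
  node 39: h_left=-1, h_right=0, diff=1 [OK], height=1
  node 36: h_left=-1, h_right=1, diff=2 [FAIL (|-1-1|=2 > 1)], height=2
  node 34: h_left=4, h_right=2, diff=2 [FAIL (|4-2|=2 > 1)], height=5
Node 20 violates the condition: |-1 - 1| = 2 > 1.
Result: Not balanced
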